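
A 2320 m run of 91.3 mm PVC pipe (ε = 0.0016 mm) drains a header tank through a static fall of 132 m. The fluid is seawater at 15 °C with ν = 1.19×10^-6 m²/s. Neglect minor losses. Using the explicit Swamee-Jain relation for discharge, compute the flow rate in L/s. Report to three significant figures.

Swamee-Jain (Type II): Q = -0.965·√(gD⁵h_f/L)·ln[ε/(3.7D) + √(3.17ν²L/(gD³h_f))]
√(gD⁵h_f/L) = √(9.81·0.0913⁵·132/2320) = 0.001882
ε/(3.7D) = 4.74×10^-6; √(3.17ν²L/(gD³h_f)) = 1.03×10^-4
Q = -0.965·0.001882·ln(1.075×10^-4) = 0.01659 m³/s
Check: V = 2.53 m/s, Re = 1.94×10^5, f = 0.01578, h_f = 131 m ≈ 132 m ✓

Q ≈ 16.6 L/s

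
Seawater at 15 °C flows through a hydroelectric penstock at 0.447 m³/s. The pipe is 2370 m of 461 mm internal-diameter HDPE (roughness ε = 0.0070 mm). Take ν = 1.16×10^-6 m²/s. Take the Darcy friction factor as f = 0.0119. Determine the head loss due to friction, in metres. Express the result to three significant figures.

h_f ≈ 22.4 m

V = 4Q/(πD²) = 4·0.447/(π·0.461²) = 2.678 m/s
h_f = f(L/D)V²/(2g) = 0.01190·(2370/0.461)·2.678²/(2·9.81) = 22.36 m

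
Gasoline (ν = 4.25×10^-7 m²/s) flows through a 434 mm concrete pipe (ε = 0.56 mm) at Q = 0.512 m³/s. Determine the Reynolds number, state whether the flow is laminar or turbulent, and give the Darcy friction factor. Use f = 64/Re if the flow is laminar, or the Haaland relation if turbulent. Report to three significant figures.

V = 4Q/(πD²) = 3.461 m/s
Re = VD/ν = 3.461·0.434/4.25×10^-7 = 3.53×10^6
Re > 4000 → turbulent; ε/D = 0.00129
Haaland: f = 0.02102

Re ≈ 3.53×10^6; turbulent; f ≈ 0.0210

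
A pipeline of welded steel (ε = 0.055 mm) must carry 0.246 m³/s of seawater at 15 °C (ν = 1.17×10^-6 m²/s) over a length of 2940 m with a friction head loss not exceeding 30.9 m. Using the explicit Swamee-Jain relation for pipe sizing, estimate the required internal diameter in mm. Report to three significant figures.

Swamee-Jain (Type III): D = 0.66·[ε^1.25·(LQ²/(gh_f))^4.75 + ν·Q^9.4·(L/(gh_f))^5.2]^0.04
LQ²/(gh_f) = 0.5869; L/(gh_f) = 9.699
Term 1 = ε^1.25·(…)^4.75 = 3.77×10^-7; Term 2 = ν·Q^9.4·(…)^5.2 = 2.98×10^-7
D = 0.66·(3.77×10^-7 + 2.98×10^-7)^0.04 = 0.3739 m = 374 mm
Check: V = 2.24 m/s, Re = 7.16×10^5, f = 0.01451, h_f = 29.2 m ≈ 30.9 m ✓

D ≈ 374 mm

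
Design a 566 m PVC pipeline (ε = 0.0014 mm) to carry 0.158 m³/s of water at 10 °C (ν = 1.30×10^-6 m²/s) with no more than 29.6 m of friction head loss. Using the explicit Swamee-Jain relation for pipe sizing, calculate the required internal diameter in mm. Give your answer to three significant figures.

Swamee-Jain (Type III): D = 0.66·[ε^1.25·(LQ²/(gh_f))^4.75 + ν·Q^9.4·(L/(gh_f))^5.2]^0.04
LQ²/(gh_f) = 0.04866; L/(gh_f) = 1.949
Term 1 = ε^1.25·(…)^4.75 = 2.80×10^-14; Term 2 = ν·Q^9.4·(…)^5.2 = 1.23×10^-12
D = 0.66·(2.80×10^-14 + 1.23×10^-12)^0.04 = 0.2205 m = 221 mm
Check: V = 4.14 m/s, Re = 7.02×10^5, f = 0.01246, h_f = 27.9 m ≈ 29.6 m ✓

D ≈ 221 mm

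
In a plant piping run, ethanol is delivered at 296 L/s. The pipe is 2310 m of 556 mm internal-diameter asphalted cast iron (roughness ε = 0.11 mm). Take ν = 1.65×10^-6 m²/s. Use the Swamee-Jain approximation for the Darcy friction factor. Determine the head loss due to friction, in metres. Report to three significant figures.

h_f ≈ 4.96 m

V = 4Q/(πD²) = 4·0.296/(π·0.556²) = 1.219 m/s
Re = VD/ν = 1.219·0.556/1.65×10^-6 = 4.11×10^5 → turbulent
ε/D = 0.11/556 = 1.98×10^-4
Swamee-Jain: f = 0.01577
h_f = f(L/D)V²/(2g) = 0.01577·(2310/0.556)·1.219²/(2·9.81) = 4.964 m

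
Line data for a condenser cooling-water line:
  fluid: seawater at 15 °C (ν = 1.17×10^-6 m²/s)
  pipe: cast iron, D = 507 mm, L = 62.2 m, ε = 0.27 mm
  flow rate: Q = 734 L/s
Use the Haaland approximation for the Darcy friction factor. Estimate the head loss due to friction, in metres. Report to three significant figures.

h_f ≈ 1.43 m

V = 4Q/(πD²) = 4·0.734/(π·0.507²) = 3.636 m/s
Re = VD/ν = 3.636·0.507/1.17×10^-6 = 1.58×10^6 → turbulent
ε/D = 0.27/507 = 5.33×10^-4
Haaland: f = 0.01724
h_f = f(L/D)V²/(2g) = 0.01724·(62.2/0.507)·3.636²/(2·9.81) = 1.425 m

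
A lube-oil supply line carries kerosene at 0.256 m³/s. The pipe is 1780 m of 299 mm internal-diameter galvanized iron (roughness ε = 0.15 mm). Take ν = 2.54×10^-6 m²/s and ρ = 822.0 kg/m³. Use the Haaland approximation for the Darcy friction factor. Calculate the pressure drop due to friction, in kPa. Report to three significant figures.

V = 4Q/(πD²) = 4·0.256/(π·0.299²) = 3.646 m/s
Re = VD/ν = 3.646·0.299/2.54×10^-6 = 4.29×10^5 → turbulent
ε/D = 0.15/299 = 5.02×10^-4
Haaland: f = 0.01772
h_f = f(L/D)V²/(2g) = 0.01772·(1780/0.299)·3.646²/(2·9.81) = 71.45 m
Δp = ρg·h_f = 822.0·9.81·71.45 = 576.2 kPa

Δp ≈ 576 kPa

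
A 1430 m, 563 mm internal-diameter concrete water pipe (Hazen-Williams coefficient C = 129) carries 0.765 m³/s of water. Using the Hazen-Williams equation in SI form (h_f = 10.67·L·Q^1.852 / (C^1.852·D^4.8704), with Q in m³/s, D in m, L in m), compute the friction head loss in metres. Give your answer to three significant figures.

h_f ≈ 18.8 m

h_f = 10.67·1430·0.765^1.852 / (129^1.852·0.563^4.8704) = 18.81 m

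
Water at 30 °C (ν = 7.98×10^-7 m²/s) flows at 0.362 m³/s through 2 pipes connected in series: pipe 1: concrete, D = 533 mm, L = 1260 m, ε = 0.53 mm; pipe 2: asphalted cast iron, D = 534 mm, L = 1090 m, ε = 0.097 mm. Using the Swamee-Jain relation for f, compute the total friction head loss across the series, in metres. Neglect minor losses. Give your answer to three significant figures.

H ≈ 10.3 m

Pipe 1: V = 1.622 m/s, Re = 1.08×10^6, ε/D = 9.94×10^-4, f = 0.01998, h_1 = f(L/D)V²/2g = 6.336 m
Pipe 2: V = 1.616 m/s, Re = 1.08×10^6, ε/D = 1.82×10^-4, f = 0.01450, h_2 = f(L/D)V²/2g = 3.941 m
Series → Q common, losses add: H = Σh = 10.28 m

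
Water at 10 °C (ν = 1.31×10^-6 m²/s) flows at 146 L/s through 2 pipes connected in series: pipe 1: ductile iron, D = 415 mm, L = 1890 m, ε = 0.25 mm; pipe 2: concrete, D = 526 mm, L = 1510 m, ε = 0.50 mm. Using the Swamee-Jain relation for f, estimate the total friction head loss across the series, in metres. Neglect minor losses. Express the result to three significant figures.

H ≈ 6.43 m

Pipe 1: V = 1.079 m/s, Re = 3.42×10^5, ε/D = 6.02×10^-4, f = 0.01874, h_1 = f(L/D)V²/2g = 5.069 m
Pipe 2: V = 0.6719 m/s, Re = 2.70×10^5, ε/D = 9.51×10^-4, f = 0.02064, h_2 = f(L/D)V²/2g = 1.364 m
Series → Q common, losses add: H = Σh = 6.433 m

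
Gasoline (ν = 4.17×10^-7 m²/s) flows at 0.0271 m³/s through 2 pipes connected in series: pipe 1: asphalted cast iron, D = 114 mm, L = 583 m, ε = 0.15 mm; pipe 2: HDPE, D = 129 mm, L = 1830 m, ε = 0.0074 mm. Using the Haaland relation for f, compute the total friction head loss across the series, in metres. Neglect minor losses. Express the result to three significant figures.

Pipe 1: V = 2.655 m/s, Re = 7.26×10^5, ε/D = 0.00132, f = 0.02136, h_1 = f(L/D)V²/2g = 39.24 m
Pipe 2: V = 2.073 m/s, Re = 6.41×10^5, ε/D = 5.74×10^-5, f = 0.01332, h_2 = f(L/D)V²/2g = 41.40 m
Series → Q common, losses add: H = Σh = 80.64 m

H ≈ 80.6 m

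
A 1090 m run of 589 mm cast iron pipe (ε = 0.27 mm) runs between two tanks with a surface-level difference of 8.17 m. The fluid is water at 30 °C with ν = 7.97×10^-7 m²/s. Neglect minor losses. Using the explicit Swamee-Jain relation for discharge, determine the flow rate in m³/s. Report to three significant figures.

Swamee-Jain (Type II): Q = -0.965·√(gD⁵h_f/L)·ln[ε/(3.7D) + √(3.17ν²L/(gD³h_f))]
√(gD⁵h_f/L) = √(9.81·0.589⁵·8.17/1090) = 0.07220
ε/(3.7D) = 1.24×10^-4; √(3.17ν²L/(gD³h_f)) = 1.16×10^-5
Q = -0.965·0.07220·ln(1.355×10^-4) = 0.6205 m³/s
Check: V = 2.28 m/s, Re = 1.68×10^6, f = 0.01678, h_f = 8.21 m ≈ 8.17 m ✓

Q ≈ 0.621 m³/s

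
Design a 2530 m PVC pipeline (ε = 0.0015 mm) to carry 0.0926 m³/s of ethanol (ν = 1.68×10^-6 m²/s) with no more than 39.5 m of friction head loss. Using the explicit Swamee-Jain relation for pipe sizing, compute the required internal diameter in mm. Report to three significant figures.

Swamee-Jain (Type III): D = 0.66·[ε^1.25·(LQ²/(gh_f))^4.75 + ν·Q^9.4·(L/(gh_f))^5.2]^0.04
LQ²/(gh_f) = 0.05599; L/(gh_f) = 6.529
Term 1 = ε^1.25·(…)^4.75 = 5.94×10^-14; Term 2 = ν·Q^9.4·(…)^5.2 = 5.61×10^-12
D = 0.66·(5.94×10^-14 + 5.61×10^-12)^0.04 = 0.2342 m = 234 mm
Check: V = 2.15 m/s, Re = 3.00×10^5, f = 0.01445, h_f = 36.7 m ≈ 39.5 m ✓

D ≈ 234 mm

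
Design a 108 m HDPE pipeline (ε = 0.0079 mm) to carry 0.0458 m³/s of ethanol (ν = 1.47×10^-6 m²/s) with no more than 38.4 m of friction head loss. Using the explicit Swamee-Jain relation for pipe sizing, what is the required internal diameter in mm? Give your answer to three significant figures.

D ≈ 94.5 mm

Swamee-Jain (Type III): D = 0.66·[ε^1.25·(LQ²/(gh_f))^4.75 + ν·Q^9.4·(L/(gh_f))^5.2]^0.04
LQ²/(gh_f) = 6.014×10^-4; L/(gh_f) = 0.2867
Term 1 = ε^1.25·(…)^4.75 = 2.10×10^-22; Term 2 = ν·Q^9.4·(…)^5.2 = 5.73×10^-22
D = 0.66·(2.10×10^-22 + 5.73×10^-22)^0.04 = 0.09447 m = 94.5 mm
Check: V = 6.53 m/s, Re = 4.20×10^5, f = 0.01459, h_f = 36.3 m ≈ 38.4 m ✓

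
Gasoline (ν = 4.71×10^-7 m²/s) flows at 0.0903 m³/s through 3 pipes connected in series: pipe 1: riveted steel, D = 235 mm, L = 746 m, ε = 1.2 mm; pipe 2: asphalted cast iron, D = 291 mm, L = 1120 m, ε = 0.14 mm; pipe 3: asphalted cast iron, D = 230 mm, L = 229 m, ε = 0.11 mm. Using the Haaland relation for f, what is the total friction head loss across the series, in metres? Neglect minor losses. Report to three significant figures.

H ≈ 31.8 m

Pipe 1: V = 2.082 m/s, Re = 1.04×10^6, ε/D = 0.00511, f = 0.03071, h_1 = f(L/D)V²/2g = 21.53 m
Pipe 2: V = 1.358 m/s, Re = 8.39×10^5, ε/D = 4.81×10^-4, f = 0.01712, h_2 = f(L/D)V²/2g = 6.192 m
Pipe 3: V = 2.173 m/s, Re = 1.06×10^6, ε/D = 4.78×10^-4, f = 0.01700, h_3 = f(L/D)V²/2g = 4.074 m
Series → Q common, losses add: H = Σh = 31.80 m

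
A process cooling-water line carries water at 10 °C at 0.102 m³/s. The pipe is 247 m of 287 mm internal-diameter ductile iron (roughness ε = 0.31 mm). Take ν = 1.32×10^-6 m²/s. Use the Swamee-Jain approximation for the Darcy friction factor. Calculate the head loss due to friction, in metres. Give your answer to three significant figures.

V = 4Q/(πD²) = 4·0.102/(π·0.287²) = 1.577 m/s
Re = VD/ν = 1.577·0.287/1.32×10^-6 = 3.43×10^5 → turbulent
ε/D = 0.31/287 = 0.00108
Swamee-Jain: f = 0.02096
h_f = f(L/D)V²/(2g) = 0.02096·(247/0.287)·1.577²/(2·9.81) = 2.286 m

h_f ≈ 2.29 m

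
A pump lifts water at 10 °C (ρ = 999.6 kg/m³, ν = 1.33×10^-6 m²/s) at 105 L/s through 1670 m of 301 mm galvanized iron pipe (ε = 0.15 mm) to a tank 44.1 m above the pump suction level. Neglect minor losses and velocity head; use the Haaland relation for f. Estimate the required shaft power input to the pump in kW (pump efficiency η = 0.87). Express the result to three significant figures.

P_shaft ≈ 65.3 kW

V = 4Q/(πD²) = 1.476 m/s; Re = 3.34×10^5; ε/D = 4.98×10^-4; f = 0.01794
h_f = f(L/D)V²/2g = 11.05 m
Total head H = z + h_f = 44.1 + 11.05 = 55.15 m
P_hyd = ρgQH = 999.6·9.81·0.105·55.15 = 56.78 kW
P_shaft = P_hyd/η = 56.78/0.87 = 65.27 kW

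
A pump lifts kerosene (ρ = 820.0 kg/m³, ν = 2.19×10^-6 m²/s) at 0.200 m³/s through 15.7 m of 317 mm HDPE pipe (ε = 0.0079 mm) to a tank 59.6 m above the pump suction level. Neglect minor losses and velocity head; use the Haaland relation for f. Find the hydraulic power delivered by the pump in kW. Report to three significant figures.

P_hyd ≈ 96.3 kW

V = 4Q/(πD²) = 2.534 m/s; Re = 3.67×10^5; ε/D = 2.49×10^-5; f = 0.01406
h_f = f(L/D)V²/2g = 0.2279 m
Total head H = z + h_f = 59.6 + 0.2279 = 59.83 m
P_hyd = ρgQH = 820.0·9.81·0.200·59.83 = 96.25 kW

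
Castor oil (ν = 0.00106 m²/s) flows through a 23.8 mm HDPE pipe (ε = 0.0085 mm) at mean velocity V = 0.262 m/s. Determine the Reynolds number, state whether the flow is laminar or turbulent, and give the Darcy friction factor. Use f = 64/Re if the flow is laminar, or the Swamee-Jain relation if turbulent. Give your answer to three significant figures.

Re = VD/ν = 0.2620·0.0238/0.00106 = 5.88
Re < 2300 → laminar → f = 64/Re = 10.88

Re ≈ 5.88; laminar; f = 64/Re ≈ 10.9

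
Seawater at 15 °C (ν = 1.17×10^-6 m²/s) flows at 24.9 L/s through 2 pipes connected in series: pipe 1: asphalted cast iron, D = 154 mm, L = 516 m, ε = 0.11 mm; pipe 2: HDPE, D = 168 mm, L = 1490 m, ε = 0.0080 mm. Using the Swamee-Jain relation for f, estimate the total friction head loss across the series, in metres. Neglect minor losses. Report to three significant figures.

Pipe 1: V = 1.337 m/s, Re = 1.76×10^5, ε/D = 7.14×10^-4, f = 0.02018, h_1 = f(L/D)V²/2g = 6.159 m
Pipe 2: V = 1.123 m/s, Re = 1.61×10^5, ε/D = 4.76×10^-5, f = 0.01658, h_2 = f(L/D)V²/2g = 9.457 m
Series → Q common, losses add: H = Σh = 15.62 m

H ≈ 15.6 m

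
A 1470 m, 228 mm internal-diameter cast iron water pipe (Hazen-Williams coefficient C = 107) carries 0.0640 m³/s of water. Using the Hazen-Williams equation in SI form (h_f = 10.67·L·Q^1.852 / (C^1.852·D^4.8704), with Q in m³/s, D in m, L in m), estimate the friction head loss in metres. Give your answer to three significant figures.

h_f ≈ 22.6 m

h_f = 10.67·1470·0.0640^1.852 / (107^1.852·0.228^4.8704) = 22.55 m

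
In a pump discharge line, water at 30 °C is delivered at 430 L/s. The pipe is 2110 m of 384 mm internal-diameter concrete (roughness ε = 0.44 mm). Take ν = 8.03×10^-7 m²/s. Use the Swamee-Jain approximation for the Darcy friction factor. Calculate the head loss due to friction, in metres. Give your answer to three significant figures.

h_f ≈ 79.2 m

V = 4Q/(πD²) = 4·0.430/(π·0.384²) = 3.713 m/s
Re = VD/ν = 3.713·0.384/8.03×10^-7 = 1.78×10^6 → turbulent
ε/D = 0.44/384 = 0.00115
Swamee-Jain: f = 0.02052
h_f = f(L/D)V²/(2g) = 0.02052·(2110/0.384)·3.713²/(2·9.81) = 79.23 m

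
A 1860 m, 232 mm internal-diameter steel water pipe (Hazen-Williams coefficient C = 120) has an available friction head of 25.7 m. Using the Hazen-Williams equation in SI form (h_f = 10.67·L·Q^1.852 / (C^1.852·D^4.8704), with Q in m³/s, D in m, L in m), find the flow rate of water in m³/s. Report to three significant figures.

Rearranging: Q = [h_f·C^1.852·D^4.8704 / (10.67·L)]^(1/1.852)
Q = [25.7·120^1.852·0.232^4.8704 / (10.67·1860)]^0.540 = 0.07100 m³/s

Q ≈ 0.0710 m³/s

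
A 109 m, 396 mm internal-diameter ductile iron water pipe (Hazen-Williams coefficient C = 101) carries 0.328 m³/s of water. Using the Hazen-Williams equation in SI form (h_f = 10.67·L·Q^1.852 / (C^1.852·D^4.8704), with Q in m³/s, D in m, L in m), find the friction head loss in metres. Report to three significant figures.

h_f ≈ 2.61 m

h_f = 10.67·109·0.328^1.852 / (101^1.852·0.396^4.8704) = 2.608 m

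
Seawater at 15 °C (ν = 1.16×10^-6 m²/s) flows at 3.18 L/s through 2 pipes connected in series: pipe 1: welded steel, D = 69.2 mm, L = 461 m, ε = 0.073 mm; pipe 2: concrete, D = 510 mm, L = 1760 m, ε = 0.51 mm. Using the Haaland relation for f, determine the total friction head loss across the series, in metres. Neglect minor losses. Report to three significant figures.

H ≈ 5.79 m

Pipe 1: V = 0.8455 m/s, Re = 5.04×10^4, ε/D = 0.00105, f = 0.02386, h_1 = f(L/D)V²/2g = 5.791 m
Pipe 2: V = 0.01557 m/s, Re = 6840, ε/D = 0.00100, f = 0.03543, h_2 = f(L/D)V²/2g = 0.001510 m
Series → Q common, losses add: H = Σh = 5.792 m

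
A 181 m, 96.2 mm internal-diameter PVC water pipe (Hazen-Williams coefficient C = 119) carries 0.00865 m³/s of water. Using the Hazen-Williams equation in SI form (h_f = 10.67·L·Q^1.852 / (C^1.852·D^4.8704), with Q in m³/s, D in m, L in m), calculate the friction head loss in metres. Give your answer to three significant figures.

h_f = 10.67·181·0.00865^1.852 / (119^1.852·0.0962^4.8704) = 3.747 m

h_f ≈ 3.75 m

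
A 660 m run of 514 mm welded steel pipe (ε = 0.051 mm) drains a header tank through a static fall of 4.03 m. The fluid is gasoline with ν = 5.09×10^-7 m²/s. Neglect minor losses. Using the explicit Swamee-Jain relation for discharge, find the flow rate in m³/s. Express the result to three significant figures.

Swamee-Jain (Type II): Q = -0.965·√(gD⁵h_f/L)·ln[ε/(3.7D) + √(3.17ν²L/(gD³h_f))]
√(gD⁵h_f/L) = √(9.81·0.514⁵·4.03/660) = 0.04636
ε/(3.7D) = 2.68×10^-5; √(3.17ν²L/(gD³h_f)) = 1.00×10^-5
Q = -0.965·0.04636·ln(3.686×10^-5) = 0.4567 m³/s
Check: V = 2.20 m/s, Re = 2.22×10^6, f = 0.01279, h_f = 4.06 m ≈ 4.03 m ✓

Q ≈ 0.457 m³/s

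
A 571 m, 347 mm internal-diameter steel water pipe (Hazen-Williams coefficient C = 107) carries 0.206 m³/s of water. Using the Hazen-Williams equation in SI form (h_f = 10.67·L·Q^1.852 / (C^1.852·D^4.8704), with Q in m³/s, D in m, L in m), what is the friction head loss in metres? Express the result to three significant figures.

h_f = 10.67·571·0.206^1.852 / (107^1.852·0.347^4.8704) = 9.873 m

h_f ≈ 9.87 m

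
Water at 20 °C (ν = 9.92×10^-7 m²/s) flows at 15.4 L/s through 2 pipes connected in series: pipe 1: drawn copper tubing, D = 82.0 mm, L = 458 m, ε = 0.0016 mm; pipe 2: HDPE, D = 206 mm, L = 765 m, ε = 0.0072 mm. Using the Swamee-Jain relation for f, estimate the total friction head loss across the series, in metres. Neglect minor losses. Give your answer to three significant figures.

H ≈ 37.5 m

Pipe 1: V = 2.916 m/s, Re = 2.41×10^5, ε/D = 1.95×10^-5, f = 0.01518, h_1 = f(L/D)V²/2g = 36.75 m
Pipe 2: V = 0.4621 m/s, Re = 9.60×10^4, ε/D = 3.50×10^-5, f = 0.01823, h_2 = f(L/D)V²/2g = 0.7365 m
Series → Q common, losses add: H = Σh = 37.49 m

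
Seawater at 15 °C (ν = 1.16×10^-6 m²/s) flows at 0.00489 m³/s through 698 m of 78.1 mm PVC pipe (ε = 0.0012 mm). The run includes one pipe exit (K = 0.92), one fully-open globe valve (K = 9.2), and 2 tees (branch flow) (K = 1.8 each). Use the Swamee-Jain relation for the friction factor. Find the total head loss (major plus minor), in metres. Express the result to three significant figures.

V = 4Q/(πD²) = 1.021 m/s; V²/2g = 0.05310 m
Re = 6.87×10^4, ε/D = 1.54×10^-5 → f = 0.01943 (Swamee-Jain)
Major: h_f = f(L/D)·V²/2g = 0.01943·8937·0.05310 = 9.219 m
Minor: ΣK = 13.7; h_m = ΣK·V²/2g = 0.7286 m
Total H_L = 9.219 + 0.7286 = 9.948 m

H_L ≈ 9.95 m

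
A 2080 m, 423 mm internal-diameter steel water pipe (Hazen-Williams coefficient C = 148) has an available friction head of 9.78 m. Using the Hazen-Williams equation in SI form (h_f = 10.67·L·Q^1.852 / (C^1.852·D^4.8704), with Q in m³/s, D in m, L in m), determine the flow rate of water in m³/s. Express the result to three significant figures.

Q ≈ 0.237 m³/s

Rearranging: Q = [h_f·C^1.852·D^4.8704 / (10.67·L)]^(1/1.852)
Q = [9.78·148^1.852·0.423^4.8704 / (10.67·2080)]^0.540 = 0.2375 m³/s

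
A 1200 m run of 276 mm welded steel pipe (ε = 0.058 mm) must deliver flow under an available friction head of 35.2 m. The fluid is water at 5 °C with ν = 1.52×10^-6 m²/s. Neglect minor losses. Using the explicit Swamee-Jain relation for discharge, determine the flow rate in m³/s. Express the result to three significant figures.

Swamee-Jain (Type II): Q = -0.965·√(gD⁵h_f/L)·ln[ε/(3.7D) + √(3.17ν²L/(gD³h_f))]
√(gD⁵h_f/L) = √(9.81·0.276⁵·35.2/1200) = 0.02147
ε/(3.7D) = 5.68×10^-5; √(3.17ν²L/(gD³h_f)) = 3.48×10^-5
Q = -0.965·0.02147·ln(9.159×10^-5) = 0.1926 m³/s
Check: V = 3.22 m/s, Re = 5.85×10^5, f = 0.01541, h_f = 35.4 m ≈ 35.2 m ✓

Q ≈ 0.193 m³/s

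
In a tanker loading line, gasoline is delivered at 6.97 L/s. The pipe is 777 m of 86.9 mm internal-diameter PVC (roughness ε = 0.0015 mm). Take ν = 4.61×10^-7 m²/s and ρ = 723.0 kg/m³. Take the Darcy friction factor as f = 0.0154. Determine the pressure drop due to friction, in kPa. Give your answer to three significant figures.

V = 4Q/(πD²) = 4·0.00697/(π·0.0869²) = 1.175 m/s
h_f = f(L/D)V²/(2g) = 0.01540·(777/0.0869)·1.175²/(2·9.81) = 9.692 m
Δp = ρg·h_f = 723.0·9.81·9.692 = 68.74 kPa

Δp ≈ 68.7 kPa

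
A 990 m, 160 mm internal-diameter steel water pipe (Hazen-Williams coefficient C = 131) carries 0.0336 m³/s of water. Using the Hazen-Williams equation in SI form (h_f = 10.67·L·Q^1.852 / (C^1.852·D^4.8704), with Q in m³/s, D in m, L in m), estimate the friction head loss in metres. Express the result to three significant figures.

h_f = 10.67·990·0.0336^1.852 / (131^1.852·0.160^4.8704) = 17.77 m

h_f ≈ 17.8 m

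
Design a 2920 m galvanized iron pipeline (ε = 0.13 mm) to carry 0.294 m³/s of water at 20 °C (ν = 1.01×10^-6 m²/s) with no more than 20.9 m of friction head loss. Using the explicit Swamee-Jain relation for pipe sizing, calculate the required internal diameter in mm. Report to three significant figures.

D ≈ 443 mm

Swamee-Jain (Type III): D = 0.66·[ε^1.25·(LQ²/(gh_f))^4.75 + ν·Q^9.4·(L/(gh_f))^5.2]^0.04
LQ²/(gh_f) = 1.231; L/(gh_f) = 14.24
Term 1 = ε^1.25·(…)^4.75 = 3.73×10^-5; Term 2 = ν·Q^9.4·(…)^5.2 = 1.01×10^-5
D = 0.66·(3.73×10^-5 + 1.01×10^-5)^0.04 = 0.4432 m = 443 mm
Check: V = 1.91 m/s, Re = 8.36×10^5, f = 0.01583, h_f = 19.3 m ≈ 20.9 m ✓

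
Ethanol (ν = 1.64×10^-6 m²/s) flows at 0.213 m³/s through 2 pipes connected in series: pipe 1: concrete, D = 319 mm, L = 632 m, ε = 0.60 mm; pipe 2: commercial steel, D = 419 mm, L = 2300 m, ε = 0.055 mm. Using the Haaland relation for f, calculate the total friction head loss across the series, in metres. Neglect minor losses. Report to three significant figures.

H ≈ 26.8 m

Pipe 1: V = 2.665 m/s, Re = 5.18×10^5, ε/D = 0.00188, f = 0.02341, h_1 = f(L/D)V²/2g = 16.79 m
Pipe 2: V = 1.545 m/s, Re = 3.95×10^5, ε/D = 1.31×10^-4, f = 0.01499, h_2 = f(L/D)V²/2g = 10.01 m
Series → Q common, losses add: H = Σh = 26.80 m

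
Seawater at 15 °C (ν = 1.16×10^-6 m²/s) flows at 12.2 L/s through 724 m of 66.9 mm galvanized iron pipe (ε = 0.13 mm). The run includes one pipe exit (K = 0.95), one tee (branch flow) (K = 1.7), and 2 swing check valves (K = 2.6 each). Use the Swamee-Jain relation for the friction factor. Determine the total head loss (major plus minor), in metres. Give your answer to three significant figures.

V = 4Q/(πD²) = 3.471 m/s; V²/2g = 0.6140 m
Re = 2.00×10^5, ε/D = 0.00194 → f = 0.02432 (Swamee-Jain)
Major: h_f = f(L/D)·V²/2g = 0.02432·10822·0.6140 = 161.6 m
Minor: ΣK = 7.85; h_m = ΣK·V²/2g = 4.820 m
Total H_L = 161.6 + 4.820 = 166.4 m

H_L ≈ 166 m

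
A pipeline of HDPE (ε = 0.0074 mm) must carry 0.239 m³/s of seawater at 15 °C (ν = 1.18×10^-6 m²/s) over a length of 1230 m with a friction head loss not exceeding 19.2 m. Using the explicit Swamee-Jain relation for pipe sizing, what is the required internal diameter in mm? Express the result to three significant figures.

D ≈ 331 mm

Swamee-Jain (Type III): D = 0.66·[ε^1.25·(LQ²/(gh_f))^4.75 + ν·Q^9.4·(L/(gh_f))^5.2]^0.04
LQ²/(gh_f) = 0.3730; L/(gh_f) = 6.530
Term 1 = ε^1.25·(…)^4.75 = 3.57×10^-9; Term 2 = ν·Q^9.4·(…)^5.2 = 2.93×10^-8
D = 0.66·(3.57×10^-9 + 2.93×10^-8)^0.04 = 0.3313 m = 331 mm
Check: V = 2.77 m/s, Re = 7.78×10^5, f = 0.01257, h_f = 18.3 m ≈ 19.2 m ✓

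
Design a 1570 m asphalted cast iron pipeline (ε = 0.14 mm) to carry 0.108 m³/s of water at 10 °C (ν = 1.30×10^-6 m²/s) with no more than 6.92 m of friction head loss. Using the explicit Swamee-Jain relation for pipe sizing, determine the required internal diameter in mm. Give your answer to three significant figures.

D ≈ 335 mm

Swamee-Jain (Type III): D = 0.66·[ε^1.25·(LQ²/(gh_f))^4.75 + ν·Q^9.4·(L/(gh_f))^5.2]^0.04
LQ²/(gh_f) = 0.2698; L/(gh_f) = 23.13
Term 1 = ε^1.25·(…)^4.75 = 3.02×10^-8; Term 2 = ν·Q^9.4·(…)^5.2 = 1.32×10^-8
D = 0.66·(3.02×10^-8 + 1.32×10^-8)^0.04 = 0.3350 m = 335 mm
Check: V = 1.23 m/s, Re = 3.16×10^5, f = 0.01777, h_f = 6.37 m ≈ 6.92 m ✓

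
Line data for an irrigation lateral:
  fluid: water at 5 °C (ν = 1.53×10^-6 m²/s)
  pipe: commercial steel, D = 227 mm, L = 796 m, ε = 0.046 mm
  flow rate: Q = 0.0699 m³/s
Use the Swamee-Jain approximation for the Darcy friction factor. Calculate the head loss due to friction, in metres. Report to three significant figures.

V = 4Q/(πD²) = 4·0.0699/(π·0.227²) = 1.727 m/s
Re = VD/ν = 1.727·0.227/1.53×10^-6 = 2.56×10^5 → turbulent
ε/D = 0.046/227 = 2.03×10^-4
Swamee-Jain: f = 0.01663
h_f = f(L/D)V²/(2g) = 0.01663·(796/0.227)·1.727²/(2·9.81) = 8.865 m

h_f ≈ 8.87 m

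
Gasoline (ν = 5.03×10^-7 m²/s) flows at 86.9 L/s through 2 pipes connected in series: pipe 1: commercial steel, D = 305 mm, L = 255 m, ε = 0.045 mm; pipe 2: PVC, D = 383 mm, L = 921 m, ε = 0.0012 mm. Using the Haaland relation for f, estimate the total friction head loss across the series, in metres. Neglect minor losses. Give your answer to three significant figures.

Pipe 1: V = 1.189 m/s, Re = 7.21×10^5, ε/D = 1.48×10^-4, f = 0.01431, h_1 = f(L/D)V²/2g = 0.8624 m
Pipe 2: V = 0.7543 m/s, Re = 5.74×10^5, ε/D = 3.13×10^-6, f = 0.01278, h_2 = f(L/D)V²/2g = 0.8914 m
Series → Q common, losses add: H = Σh = 1.754 m

H ≈ 1.75 m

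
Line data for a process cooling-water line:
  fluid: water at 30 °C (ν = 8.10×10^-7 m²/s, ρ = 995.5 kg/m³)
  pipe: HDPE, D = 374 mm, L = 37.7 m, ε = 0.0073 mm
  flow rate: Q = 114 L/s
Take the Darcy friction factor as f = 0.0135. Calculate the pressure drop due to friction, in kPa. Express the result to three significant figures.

V = 4Q/(πD²) = 4·0.114/(π·0.374²) = 1.038 m/s
h_f = f(L/D)V²/(2g) = 0.01350·(37.7/0.374)·1.038²/(2·9.81) = 0.07469 m
Δp = ρg·h_f = 995.5·9.81·0.07469 = 0.7294 kPa

Δp ≈ 0.729 kPa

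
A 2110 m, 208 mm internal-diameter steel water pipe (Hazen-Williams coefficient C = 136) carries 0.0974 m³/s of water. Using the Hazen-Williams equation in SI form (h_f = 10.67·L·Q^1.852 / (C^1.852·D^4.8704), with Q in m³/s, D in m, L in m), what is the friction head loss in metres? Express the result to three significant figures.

h_f ≈ 70.7 m

h_f = 10.67·2110·0.0974^1.852 / (136^1.852·0.208^4.8704) = 70.67 m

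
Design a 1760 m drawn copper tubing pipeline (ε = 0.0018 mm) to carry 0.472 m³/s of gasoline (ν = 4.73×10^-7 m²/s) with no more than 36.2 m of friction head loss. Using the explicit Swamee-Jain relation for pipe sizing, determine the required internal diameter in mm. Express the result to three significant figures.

Swamee-Jain (Type III): D = 0.66·[ε^1.25·(LQ²/(gh_f))^4.75 + ν·Q^9.4·(L/(gh_f))^5.2]^0.04
LQ²/(gh_f) = 1.104; L/(gh_f) = 4.956
Term 1 = ε^1.25·(…)^4.75 = 1.06×10^-7; Term 2 = ν·Q^9.4·(…)^5.2 = 1.68×10^-6
D = 0.66·(1.06×10^-7 + 1.68×10^-6)^0.04 = 0.3887 m = 389 mm
Check: V = 3.98 m/s, Re = 3.27×10^6, f = 0.009842, h_f = 35.9 m ≈ 36.2 m ✓

D ≈ 389 mm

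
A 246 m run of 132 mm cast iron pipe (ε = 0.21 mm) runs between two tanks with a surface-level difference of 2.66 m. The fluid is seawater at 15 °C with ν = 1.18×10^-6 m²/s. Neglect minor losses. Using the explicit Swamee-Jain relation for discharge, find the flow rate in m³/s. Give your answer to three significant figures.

Swamee-Jain (Type II): Q = -0.965·√(gD⁵h_f/L)·ln[ε/(3.7D) + √(3.17ν²L/(gD³h_f))]
√(gD⁵h_f/L) = √(9.81·0.132⁵·2.66/246) = 0.002062
ε/(3.7D) = 4.30×10^-4; √(3.17ν²L/(gD³h_f)) = 1.35×10^-4
Q = -0.965·0.002062·ln(5.645×10^-4) = 0.01488 m³/s
Check: V = 1.09 m/s, Re = 1.22×10^5, f = 0.02389, h_f = 2.68 m ≈ 2.66 m ✓

Q ≈ 0.0149 m³/s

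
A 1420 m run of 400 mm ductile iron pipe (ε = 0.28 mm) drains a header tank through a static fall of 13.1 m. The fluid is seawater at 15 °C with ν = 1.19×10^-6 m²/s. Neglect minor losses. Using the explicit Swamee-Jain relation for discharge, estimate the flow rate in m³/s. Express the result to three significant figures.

Q ≈ 0.248 m³/s

Swamee-Jain (Type II): Q = -0.965·√(gD⁵h_f/L)·ln[ε/(3.7D) + √(3.17ν²L/(gD³h_f))]
√(gD⁵h_f/L) = √(9.81·0.400⁵·13.1/1420) = 0.03044
ε/(3.7D) = 1.89×10^-4; √(3.17ν²L/(gD³h_f)) = 2.78×10^-5
Q = -0.965·0.03044·ln(2.170×10^-4) = 0.2478 m³/s
Check: V = 1.97 m/s, Re = 6.63×10^5, f = 0.01873, h_f = 13.2 m ≈ 13.1 m ✓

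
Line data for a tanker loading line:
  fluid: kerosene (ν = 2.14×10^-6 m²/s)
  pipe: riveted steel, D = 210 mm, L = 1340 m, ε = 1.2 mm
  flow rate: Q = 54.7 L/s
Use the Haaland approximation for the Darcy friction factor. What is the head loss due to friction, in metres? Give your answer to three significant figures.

h_f ≈ 26.1 m

V = 4Q/(πD²) = 4·0.0547/(π·0.210²) = 1.579 m/s
Re = VD/ν = 1.579·0.210/2.14×10^-6 = 1.55×10^5 → turbulent
ε/D = 1.2/210 = 0.00571
Haaland: f = 0.03221
h_f = f(L/D)V²/(2g) = 0.03221·(1340/0.210)·1.579²/(2·9.81) = 26.12 m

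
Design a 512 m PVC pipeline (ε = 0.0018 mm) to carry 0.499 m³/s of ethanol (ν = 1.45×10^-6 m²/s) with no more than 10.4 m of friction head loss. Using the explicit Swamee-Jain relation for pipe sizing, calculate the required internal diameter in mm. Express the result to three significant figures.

Swamee-Jain (Type III): D = 0.66·[ε^1.25·(LQ²/(gh_f))^4.75 + ν·Q^9.4·(L/(gh_f))^5.2]^0.04
LQ²/(gh_f) = 1.250; L/(gh_f) = 5.018
Term 1 = ε^1.25·(…)^4.75 = 1.90×10^-7; Term 2 = ν·Q^9.4·(…)^5.2 = 9.26×10^-6
D = 0.66·(1.90×10^-7 + 9.26×10^-6)^0.04 = 0.4155 m = 415 mm
Check: V = 3.68 m/s, Re = 1.05×10^6, f = 0.01162, h_f = 9.88 m ≈ 10.4 m ✓

D ≈ 415 mm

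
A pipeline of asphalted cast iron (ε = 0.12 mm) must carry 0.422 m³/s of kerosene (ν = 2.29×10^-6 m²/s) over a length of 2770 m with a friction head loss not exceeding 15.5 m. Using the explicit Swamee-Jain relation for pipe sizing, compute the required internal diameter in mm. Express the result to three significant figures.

D ≈ 537 mm

Swamee-Jain (Type III): D = 0.66·[ε^1.25·(LQ²/(gh_f))^4.75 + ν·Q^9.4·(L/(gh_f))^5.2]^0.04
LQ²/(gh_f) = 3.244; L/(gh_f) = 18.22
Term 1 = ε^1.25·(…)^4.75 = 0.00336; Term 2 = ν·Q^9.4·(…)^5.2 = 0.00247
D = 0.66·(0.00336 + 0.00247)^0.04 = 0.5372 m = 537 mm
Check: V = 1.86 m/s, Re = 4.37×10^5, f = 0.01591, h_f = 14.5 m ≈ 15.5 m ✓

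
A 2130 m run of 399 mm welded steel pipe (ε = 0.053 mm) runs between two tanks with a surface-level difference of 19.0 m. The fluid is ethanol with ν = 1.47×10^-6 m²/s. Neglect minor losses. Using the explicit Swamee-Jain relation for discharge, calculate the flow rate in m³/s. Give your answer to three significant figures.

Swamee-Jain (Type II): Q = -0.965·√(gD⁵h_f/L)·ln[ε/(3.7D) + √(3.17ν²L/(gD³h_f))]
√(gD⁵h_f/L) = √(9.81·0.399⁵·19.0/2130) = 0.02975
ε/(3.7D) = 3.59×10^-5; √(3.17ν²L/(gD³h_f)) = 3.51×10^-5
Q = -0.965·0.02975·ln(7.101×10^-5) = 0.2742 m³/s
Check: V = 2.19 m/s, Re = 5.95×10^5, f = 0.01458, h_f = 19.1 m ≈ 19.0 m ✓

Q ≈ 0.274 m³/s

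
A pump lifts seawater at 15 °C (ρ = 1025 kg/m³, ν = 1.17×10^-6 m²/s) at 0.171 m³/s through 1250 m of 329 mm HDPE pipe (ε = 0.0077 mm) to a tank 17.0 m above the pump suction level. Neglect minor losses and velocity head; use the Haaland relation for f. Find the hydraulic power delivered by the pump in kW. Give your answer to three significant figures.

V = 4Q/(πD²) = 2.011 m/s; Re = 5.66×10^5; ε/D = 2.34×10^-5; f = 0.01308
h_f = f(L/D)V²/2g = 10.25 m
Total head H = z + h_f = 17.0 + 10.25 = 27.25 m
P_hyd = ρgQH = 1025·9.81·0.171·27.25 = 46.86 kW

P_hyd ≈ 46.9 kW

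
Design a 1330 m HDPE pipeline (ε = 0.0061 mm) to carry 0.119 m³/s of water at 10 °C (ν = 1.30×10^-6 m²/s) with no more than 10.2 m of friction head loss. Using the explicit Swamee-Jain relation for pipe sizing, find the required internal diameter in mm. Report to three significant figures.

Swamee-Jain (Type III): D = 0.66·[ε^1.25·(LQ²/(gh_f))^4.75 + ν·Q^9.4·(L/(gh_f))^5.2]^0.04
LQ²/(gh_f) = 0.1882; L/(gh_f) = 13.29
Term 1 = ε^1.25·(…)^4.75 = 1.09×10^-10; Term 2 = ν·Q^9.4·(…)^5.2 = 1.85×10^-9
D = 0.66·(1.09×10^-10 + 1.85×10^-9)^0.04 = 0.2959 m = 296 mm
Check: V = 1.73 m/s, Re = 3.94×10^5, f = 0.01395, h_f = 9.56 m ≈ 10.2 m ✓

D ≈ 296 mm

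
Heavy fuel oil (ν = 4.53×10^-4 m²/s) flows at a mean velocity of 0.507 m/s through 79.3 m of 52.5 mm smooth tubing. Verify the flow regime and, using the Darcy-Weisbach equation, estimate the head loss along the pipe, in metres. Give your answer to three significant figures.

h_f ≈ 21.6 m

Re = VD/ν = 0.507·0.05250/4.53×10^-4 = 58.8 → laminar (Re < 2300)
f = 64/Re = 1.089
h_f = f(L/D)V²/(2g) = 1.089·(79.3/0.05250)·0.507²/(2·9.81) = 21.55 m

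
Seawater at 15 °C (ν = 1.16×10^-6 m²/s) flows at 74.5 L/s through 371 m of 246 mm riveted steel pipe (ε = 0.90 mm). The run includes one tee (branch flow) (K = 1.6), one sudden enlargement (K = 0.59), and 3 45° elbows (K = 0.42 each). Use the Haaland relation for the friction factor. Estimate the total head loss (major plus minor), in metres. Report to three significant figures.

H_L ≈ 5.73 m

V = 4Q/(πD²) = 1.567 m/s; V²/2g = 0.1252 m
Re = 3.32×10^5, ε/D = 0.00366 → f = 0.02806 (Haaland)
Major: h_f = f(L/D)·V²/2g = 0.02806·1508·0.1252 = 5.300 m
Minor: ΣK = 3.45; h_m = ΣK·V²/2g = 0.4320 m
Total H_L = 5.300 + 0.4320 = 5.732 m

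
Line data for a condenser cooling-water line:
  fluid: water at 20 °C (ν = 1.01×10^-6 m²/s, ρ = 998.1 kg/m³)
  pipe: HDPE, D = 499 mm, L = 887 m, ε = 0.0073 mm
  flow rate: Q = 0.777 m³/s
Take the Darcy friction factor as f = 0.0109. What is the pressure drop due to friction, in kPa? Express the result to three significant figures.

Δp ≈ 153 kPa

V = 4Q/(πD²) = 4·0.777/(π·0.499²) = 3.973 m/s
h_f = f(L/D)V²/(2g) = 0.01090·(887/0.499)·3.973²/(2·9.81) = 15.59 m
Δp = ρg·h_f = 998.1·9.81·15.59 = 152.6 kPa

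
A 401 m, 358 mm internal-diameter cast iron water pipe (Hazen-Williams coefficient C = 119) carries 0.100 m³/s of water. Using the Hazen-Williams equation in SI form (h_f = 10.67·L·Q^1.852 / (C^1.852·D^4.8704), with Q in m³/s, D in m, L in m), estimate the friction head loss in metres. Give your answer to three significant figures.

h_f = 10.67·401·0.100^1.852 / (119^1.852·0.358^4.8704) = 1.283 m

h_f ≈ 1.28 m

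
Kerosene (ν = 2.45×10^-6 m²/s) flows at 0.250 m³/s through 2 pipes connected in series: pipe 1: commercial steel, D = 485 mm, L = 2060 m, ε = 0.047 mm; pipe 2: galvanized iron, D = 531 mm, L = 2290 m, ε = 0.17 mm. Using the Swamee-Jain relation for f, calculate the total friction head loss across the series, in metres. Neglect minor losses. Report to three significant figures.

Pipe 1: V = 1.353 m/s, Re = 2.68×10^5, ε/D = 9.69×10^-5, f = 0.01566, h_1 = f(L/D)V²/2g = 6.207 m
Pipe 2: V = 1.129 m/s, Re = 2.45×10^5, ε/D = 3.20×10^-4, f = 0.01754, h_2 = f(L/D)V²/2g = 4.913 m
Series → Q common, losses add: H = Σh = 11.12 m

H ≈ 11.1 m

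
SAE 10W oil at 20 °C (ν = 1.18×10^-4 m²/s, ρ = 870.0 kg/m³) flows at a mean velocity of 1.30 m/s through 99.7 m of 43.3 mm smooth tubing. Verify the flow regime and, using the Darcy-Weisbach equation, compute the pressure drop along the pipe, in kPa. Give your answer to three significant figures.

Re = VD/ν = 1.30·0.04330/1.18×10^-4 = 477 → laminar (Re < 2300)
f = 64/Re = 0.1342
h_f = f(L/D)V²/(2g) = 0.1342·(99.7/0.04330)·1.30²/(2·9.81) = 26.61 m
Δp = ρg·h_f = 870.0·9.81·26.61 = 227.1 kPa

Δp ≈ 227 kPa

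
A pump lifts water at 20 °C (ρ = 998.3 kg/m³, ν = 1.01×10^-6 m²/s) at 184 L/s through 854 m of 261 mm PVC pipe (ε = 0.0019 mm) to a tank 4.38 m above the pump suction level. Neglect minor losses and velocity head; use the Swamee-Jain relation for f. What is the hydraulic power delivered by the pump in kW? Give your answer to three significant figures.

V = 4Q/(πD²) = 3.439 m/s; Re = 8.89×10^5; ε/D = 7.28×10^-6; f = 0.01201
h_f = f(L/D)V²/2g = 23.69 m
Total head H = z + h_f = 4.38 + 23.69 = 28.07 m
P_hyd = ρgQH = 998.3·9.81·0.184·28.07 = 50.58 kW

P_hyd ≈ 50.6 kW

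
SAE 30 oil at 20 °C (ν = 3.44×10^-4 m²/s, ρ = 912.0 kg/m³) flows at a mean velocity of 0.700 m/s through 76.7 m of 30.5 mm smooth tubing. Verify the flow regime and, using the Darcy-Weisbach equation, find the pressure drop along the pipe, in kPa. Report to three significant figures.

Δp ≈ 579 kPa

Re = VD/ν = 0.700·0.03050/3.44×10^-4 = 62.1 → laminar (Re < 2300)
f = 64/Re = 1.031
h_f = f(L/D)V²/(2g) = 1.031·(76.7/0.03050)·0.700²/(2·9.81) = 64.76 m
Δp = ρg·h_f = 912.0·9.81·64.76 = 579.4 kPa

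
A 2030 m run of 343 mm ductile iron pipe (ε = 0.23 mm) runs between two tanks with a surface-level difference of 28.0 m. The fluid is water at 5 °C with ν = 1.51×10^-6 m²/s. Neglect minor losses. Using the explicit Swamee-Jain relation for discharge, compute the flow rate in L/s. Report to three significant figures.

Swamee-Jain (Type II): Q = -0.965·√(gD⁵h_f/L)·ln[ε/(3.7D) + √(3.17ν²L/(gD³h_f))]
√(gD⁵h_f/L) = √(9.81·0.343⁵·28.0/2030) = 0.02535
ε/(3.7D) = 1.81×10^-4; √(3.17ν²L/(gD³h_f)) = 3.64×10^-5
Q = -0.965·0.02535·ln(2.176×10^-4) = 0.2063 m³/s
Check: V = 2.23 m/s, Re = 5.07×10^5, f = 0.01875, h_f = 28.2 m ≈ 28.0 m ✓

Q ≈ 206 L/s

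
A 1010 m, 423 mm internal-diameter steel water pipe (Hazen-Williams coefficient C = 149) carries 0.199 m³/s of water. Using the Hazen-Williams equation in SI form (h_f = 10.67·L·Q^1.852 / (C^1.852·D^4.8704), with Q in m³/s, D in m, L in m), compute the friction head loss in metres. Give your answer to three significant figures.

h_f = 10.67·1010·0.199^1.852 / (149^1.852·0.423^4.8704) = 3.381 m

h_f ≈ 3.38 m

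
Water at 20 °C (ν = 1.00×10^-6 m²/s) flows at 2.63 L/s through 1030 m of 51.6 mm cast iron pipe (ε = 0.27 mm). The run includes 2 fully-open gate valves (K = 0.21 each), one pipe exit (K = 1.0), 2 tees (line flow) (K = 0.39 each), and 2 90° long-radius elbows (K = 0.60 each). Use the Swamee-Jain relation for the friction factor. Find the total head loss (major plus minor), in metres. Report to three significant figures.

H_L ≈ 52.5 m

V = 4Q/(πD²) = 1.258 m/s; V²/2g = 0.08062 m
Re = 6.49×10^4, ε/D = 0.00523 → f = 0.03248 (Swamee-Jain)
Major: h_f = f(L/D)·V²/2g = 0.03248·19961·0.08062 = 52.28 m
Minor: ΣK = 3.40; h_m = ΣK·V²/2g = 0.2741 m
Total H_L = 52.28 + 0.2741 = 52.55 m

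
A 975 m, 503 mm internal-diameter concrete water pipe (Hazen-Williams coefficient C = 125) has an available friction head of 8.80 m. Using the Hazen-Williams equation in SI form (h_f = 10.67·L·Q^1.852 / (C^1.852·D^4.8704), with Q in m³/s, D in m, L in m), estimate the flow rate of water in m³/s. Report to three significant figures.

Q ≈ 0.450 m³/s

Rearranging: Q = [h_f·C^1.852·D^4.8704 / (10.67·L)]^(1/1.852)
Q = [8.80·125^1.852·0.503^4.8704 / (10.67·975)]^0.540 = 0.4498 m³/s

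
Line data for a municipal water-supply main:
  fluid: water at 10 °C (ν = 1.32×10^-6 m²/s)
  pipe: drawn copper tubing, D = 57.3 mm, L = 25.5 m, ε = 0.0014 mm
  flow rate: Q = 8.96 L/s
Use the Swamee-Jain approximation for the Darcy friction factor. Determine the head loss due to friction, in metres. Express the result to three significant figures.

V = 4Q/(πD²) = 4·0.00896/(π·0.0573²) = 3.475 m/s
Re = VD/ν = 3.475·0.0573/1.32×10^-6 = 1.51×10^5 → turbulent
ε/D = 0.0014/57.3 = 2.44×10^-5
Swamee-Jain: f = 0.01661
h_f = f(L/D)V²/(2g) = 0.01661·(25.5/0.0573)·3.475²/(2·9.81) = 4.549 m

h_f ≈ 4.55 m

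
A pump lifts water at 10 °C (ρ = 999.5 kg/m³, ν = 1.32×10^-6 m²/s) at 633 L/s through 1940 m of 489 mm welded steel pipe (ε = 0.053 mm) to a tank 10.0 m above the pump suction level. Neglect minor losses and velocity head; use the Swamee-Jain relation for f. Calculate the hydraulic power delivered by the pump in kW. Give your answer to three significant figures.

V = 4Q/(πD²) = 3.371 m/s; Re = 1.25×10^6; ε/D = 1.08×10^-4; f = 0.01340
h_f = f(L/D)V²/2g = 30.79 m
Total head H = z + h_f = 10.0 + 30.79 = 40.79 m
P_hyd = ρgQH = 999.5·9.81·0.633·40.79 = 253.2 kW

P_hyd ≈ 253 kW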